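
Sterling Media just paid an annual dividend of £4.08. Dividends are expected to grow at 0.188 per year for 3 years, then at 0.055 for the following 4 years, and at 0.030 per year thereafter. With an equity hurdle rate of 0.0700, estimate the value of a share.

Three-stage DDM. Project D₁…D_7; terminal Gordon value at t=7 with g = 0.03; discount at r = 0.07.
D_1 = 4.8470
D_2 = 5.7583
D_3 = 6.8408
D_4 = 7.2171
D_5 = 7.6140
D_6 = 8.0328
D_7 = 8.4746
TV_7 = 8.7288/(0.07−0.03) = 218.2210
P₀ = Σ Dₜ/(1+r)ᵗ + TV_7/(1+r)^7 = 172.6054

£172.61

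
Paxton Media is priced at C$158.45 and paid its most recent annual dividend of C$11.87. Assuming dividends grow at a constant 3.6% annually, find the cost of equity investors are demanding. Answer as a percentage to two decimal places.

11.36%

Rearranging the constant-growth DDM: r = D₁/P₀ + g.
D₁ = 11.87 × (1 + 0.036) = 12.2973.
r = 12.2973 / 158.45 + 0.036 = 0.07761 + 0.036 = 0.11361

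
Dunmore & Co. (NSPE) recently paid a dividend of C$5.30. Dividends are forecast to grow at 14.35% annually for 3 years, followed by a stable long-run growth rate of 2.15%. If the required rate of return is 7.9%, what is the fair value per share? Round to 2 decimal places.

Two-stage DDM. Project D₁…D_3 at 0.1435, terminal growth 0.0215, discount at r = 0.079.
D_1 = 6.0605
D_2 = 6.9302
D_3 = 7.9247
Terminal value at t=3: TV = D_4/(r−g) = 8.0951/(0.079−0.0215) = 140.7845
P₀ = 6.0605/(1+0.079)^1 + 6.9302/(1+0.079)^2 + 7.9247/(1+0.079)^3 + 140.7845/(1+0.079)^3 = 129.9481

C$129.95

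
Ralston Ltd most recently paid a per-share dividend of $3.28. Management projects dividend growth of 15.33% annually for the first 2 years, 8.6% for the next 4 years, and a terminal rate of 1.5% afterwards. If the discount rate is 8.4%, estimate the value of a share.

Three-stage DDM. Project D₁…D_6; terminal Gordon value at t=6 with g = 0.015; discount at r = 0.084.
D_1 = 3.7828
D_2 = 4.3627
D_3 = 4.7379
D_4 = 5.1454
D_5 = 5.5879
D_6 = 6.0684
TV_6 = 6.1595/(0.084−0.015) = 89.2678
P₀ = Σ Dₜ/(1+r)ᵗ + TV_6/(1+r)^6 = 77.1420

$77.14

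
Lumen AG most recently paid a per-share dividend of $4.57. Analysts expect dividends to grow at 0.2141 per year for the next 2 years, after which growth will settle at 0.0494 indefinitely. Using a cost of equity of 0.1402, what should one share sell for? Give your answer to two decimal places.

Two-stage DDM. Project D₁…D_2 at 0.2141, terminal growth 0.0494, discount at r = 0.1402.
D_1 = 5.5484
D_2 = 6.7364
Terminal value at t=2: TV = D_3/(r−g) = 7.0691/(0.1402−0.0494) = 77.8539
P₀ = 5.5484/(1+0.1402)^1 + 6.7364/(1+0.1402)^2 + 77.8539/(1+0.1402)^2 = 69.9328

$69.93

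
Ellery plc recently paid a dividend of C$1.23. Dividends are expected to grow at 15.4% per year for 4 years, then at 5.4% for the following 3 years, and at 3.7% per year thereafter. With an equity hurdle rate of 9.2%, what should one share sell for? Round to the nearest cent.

Three-stage DDM. Project D₁…D_7; terminal Gordon value at t=7 with g = 0.037; discount at r = 0.092.
D_1 = 1.4194
D_2 = 1.6380
D_3 = 1.8903
D_4 = 2.1814
D_5 = 2.2992
D_6 = 2.4233
D_7 = 2.5542
TV_7 = 2.6487/(0.092−0.037) = 48.1578
P₀ = Σ Dₜ/(1+r)ᵗ + TV_7/(1+r)^7 = 35.9564

C$35.96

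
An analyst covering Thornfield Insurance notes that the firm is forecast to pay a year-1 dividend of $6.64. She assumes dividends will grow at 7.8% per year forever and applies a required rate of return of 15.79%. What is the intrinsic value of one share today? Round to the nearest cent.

Gordon growth model: P₀ = D₁/(r − g), with D₁ = 6.64 given directly.
P₀ = 6.6400 / (0.1579 − 0.078) = 6.6400 / 0.0799 = 83.1039

$83.10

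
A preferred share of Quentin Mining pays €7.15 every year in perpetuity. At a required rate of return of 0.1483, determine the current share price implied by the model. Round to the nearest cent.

Zero-growth DDM (perpetuity): P₀ = D/r = 7.15 / 0.1483 = 48.2131

€48.21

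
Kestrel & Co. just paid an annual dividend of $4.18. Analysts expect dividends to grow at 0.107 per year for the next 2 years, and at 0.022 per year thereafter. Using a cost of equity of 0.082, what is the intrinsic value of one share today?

$83.18

Two-stage DDM. Project D₁…D_2 at 0.107, terminal growth 0.022, discount at r = 0.082.
D_1 = 4.6273
D_2 = 5.1224
Terminal value at t=2: TV = D_3/(r−g) = 5.2351/(0.082−0.022) = 87.2512
P₀ = 4.6273/(1+0.082)^1 + 5.1224/(1+0.082)^2 + 87.2512/(1+0.082)^2 = 83.1795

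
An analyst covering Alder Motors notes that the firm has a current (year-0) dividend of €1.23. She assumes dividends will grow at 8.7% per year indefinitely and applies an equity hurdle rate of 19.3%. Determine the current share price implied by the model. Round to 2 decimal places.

€12.61

Gordon growth model: P₀ = D₁/(r − g). D₁ = 1.23 × (1 + 0.087) = 1.3370.
P₀ = 1.3370 / (0.193 − 0.087) = 1.3370 / 0.106 = 12.6133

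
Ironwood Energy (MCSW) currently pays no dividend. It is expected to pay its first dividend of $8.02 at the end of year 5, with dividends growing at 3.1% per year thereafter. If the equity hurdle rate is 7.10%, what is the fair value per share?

$152.39

Deferred-dividend DDM. At t=4 the remaining stream is a growing perpetuity with first payment D_5 = 8.02.
V_4 = D_5/(r−g) = 8.02/(0.071−0.031) = 200.5000
P₀ = V_4/(1+r)^4 = 200.5000/(1+0.071)^4 = 152.3900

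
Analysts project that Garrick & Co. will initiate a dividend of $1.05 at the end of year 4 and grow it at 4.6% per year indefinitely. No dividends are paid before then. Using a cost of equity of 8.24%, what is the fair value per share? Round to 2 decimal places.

Deferred-dividend DDM. At t=3 the remaining stream is a growing perpetuity with first payment D_4 = 1.05.
V_3 = D_4/(r−g) = 1.05/(0.0824−0.046) = 28.8462
P₀ = V_3/(1+r)^3 = 28.8462/(1+0.0824)^3 = 22.7470

$22.75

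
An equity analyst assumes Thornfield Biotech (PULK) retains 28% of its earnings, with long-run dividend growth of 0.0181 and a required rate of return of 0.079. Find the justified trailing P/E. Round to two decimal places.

Payout ratio b = 1 − 0.28 = 0.72.
Justified trailing P/E = b(1+g)/(r−g) = 0.72×(1+0.0181)/(0.079−0.0181) = 12.0367

12.04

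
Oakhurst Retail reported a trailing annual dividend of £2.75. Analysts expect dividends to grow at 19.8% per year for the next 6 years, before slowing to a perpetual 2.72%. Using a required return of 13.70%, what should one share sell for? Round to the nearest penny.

Two-stage DDM. Project D₁…D_6 at 0.198, terminal growth 0.0272, discount at r = 0.137.
D_1 = 3.2945
D_2 = 3.9468
D_3 = 4.7283
D_4 = 5.6645
D_5 = 6.7860
D_6 = 8.1297
Terminal value at t=6: TV = D_7/(r−g) = 8.3508/(0.137−0.0272) = 76.0547
P₀ = 3.2945/(1+0.137)^1 + 3.9468/(1+0.137)^2 + 4.7283/(1+0.137)^3 + 5.6645/(1+0.137)^4 + 6.7860/(1+0.137)^5 + 8.1297/(1+0.137)^6 + 76.0547/(1+0.137)^6 = 55.0924

£55.09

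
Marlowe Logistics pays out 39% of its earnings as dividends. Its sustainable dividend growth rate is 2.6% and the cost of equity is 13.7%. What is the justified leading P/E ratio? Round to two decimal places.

Justified leading P/E = b/(r−g) = 0.39/(0.137−0.026) = 3.5135

3.51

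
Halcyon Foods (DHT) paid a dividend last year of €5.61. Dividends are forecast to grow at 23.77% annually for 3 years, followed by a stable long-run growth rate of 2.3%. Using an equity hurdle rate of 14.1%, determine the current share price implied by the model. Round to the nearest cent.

€81.93

Two-stage DDM. Project D₁…D_3 at 0.2377, terminal growth 0.023, discount at r = 0.141.
D_1 = 6.9435
D_2 = 8.5940
D_3 = 10.6368
Terminal value at t=3: TV = D_4/(r−g) = 10.8814/(0.141−0.023) = 92.2152
P₀ = 6.9435/(1+0.141)^1 + 8.5940/(1+0.141)^2 + 10.6368/(1+0.141)^3 + 92.2152/(1+0.141)^3 = 81.9264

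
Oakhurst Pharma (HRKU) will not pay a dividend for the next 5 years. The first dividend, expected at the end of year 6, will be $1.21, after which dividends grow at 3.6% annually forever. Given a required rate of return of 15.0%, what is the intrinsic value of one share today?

$5.28

Deferred-dividend DDM. At t=5 the remaining stream is a growing perpetuity with first payment D_6 = 1.21.
V_5 = D_6/(r−g) = 1.21/(0.15−0.036) = 10.6140
P₀ = V_5/(1+r)^5 = 10.6140/(1+0.15)^5 = 5.2771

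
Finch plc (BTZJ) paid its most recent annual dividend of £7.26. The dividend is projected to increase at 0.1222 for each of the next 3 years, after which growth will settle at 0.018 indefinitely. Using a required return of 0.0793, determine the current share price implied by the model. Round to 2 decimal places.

Two-stage DDM. Project D₁…D_3 at 0.1222, terminal growth 0.018, discount at r = 0.0793.
D_1 = 8.1472
D_2 = 9.1428
D_3 = 10.2600
Terminal value at t=3: TV = D_4/(r−g) = 10.4447/(0.0793−0.018) = 170.3863
P₀ = 8.1472/(1+0.0793)^1 + 9.1428/(1+0.0793)^2 + 10.2600/(1+0.0793)^3 + 170.3863/(1+0.0793)^3 = 159.0793

£159.08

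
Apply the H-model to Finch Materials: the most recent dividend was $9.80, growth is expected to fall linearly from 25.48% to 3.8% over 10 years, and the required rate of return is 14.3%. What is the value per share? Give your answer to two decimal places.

$198.05

H-model: P₀ = D₀[(1+g_L) + H(g_S−g_L)]/(r−g_L), with H = 10/2 = 5.
P₀ = 9.80 × [(1+0.038) + 5×(0.2548−0.038)] / (0.143−0.038)
   = 9.80 × 2.1220 / 0.105 = 198.0533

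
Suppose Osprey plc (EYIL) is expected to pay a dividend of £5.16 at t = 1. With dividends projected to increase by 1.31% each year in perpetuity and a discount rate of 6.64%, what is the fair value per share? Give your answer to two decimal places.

£96.81

Gordon growth model: P₀ = D₁/(r − g), with D₁ = 5.16 given directly.
P₀ = 5.1600 / (0.0664 − 0.0131) = 5.1600 / 0.0533 = 96.8105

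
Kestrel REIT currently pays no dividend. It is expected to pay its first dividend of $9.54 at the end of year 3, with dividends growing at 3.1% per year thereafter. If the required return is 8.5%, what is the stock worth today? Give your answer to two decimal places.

$150.07

Deferred-dividend DDM. At t=2 the remaining stream is a growing perpetuity with first payment D_3 = 9.54.
V_2 = D_3/(r−g) = 9.54/(0.085−0.031) = 176.6667
P₀ = V_2/(1+r)^2 = 176.6667/(1+0.085)^2 = 150.0704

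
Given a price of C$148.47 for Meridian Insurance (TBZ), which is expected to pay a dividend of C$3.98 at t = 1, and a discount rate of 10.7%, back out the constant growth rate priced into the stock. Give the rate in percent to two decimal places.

8.02%

From P₀ = D₁/(r − g), the implied growth is g = r − D₁/P₀.
g = 0.107 − 3.98/148.47 = 0.107 − 0.02681 = 0.08019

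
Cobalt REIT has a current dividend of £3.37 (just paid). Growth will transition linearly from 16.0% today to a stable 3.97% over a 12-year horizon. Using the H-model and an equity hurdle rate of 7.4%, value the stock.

£173.07

H-model: P₀ = D₀[(1+g_L) + H(g_S−g_L)]/(r−g_L), with H = 12/2 = 6.
P₀ = 3.37 × [(1+0.0397) + 6×(0.16−0.0397)] / (0.074−0.0397)
   = 3.37 × 1.7615 / 0.0343 = 173.0687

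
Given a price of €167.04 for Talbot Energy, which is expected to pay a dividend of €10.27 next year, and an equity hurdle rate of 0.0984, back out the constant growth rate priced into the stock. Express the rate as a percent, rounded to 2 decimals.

3.69%

From P₀ = D₁/(r − g), the implied growth is g = r − D₁/P₀.
g = 0.0984 − 10.27/167.04 = 0.0984 − 0.06148 = 0.03692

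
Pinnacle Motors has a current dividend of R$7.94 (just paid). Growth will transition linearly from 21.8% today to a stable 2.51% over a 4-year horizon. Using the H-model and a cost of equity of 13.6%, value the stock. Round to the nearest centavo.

R$101.01

H-model: P₀ = D₀[(1+g_L) + H(g_S−g_L)]/(r−g_L), with H = 4/2 = 2.
P₀ = 7.94 × [(1+0.0251) + 2×(0.218−0.0251)] / (0.136−0.0251)
   = 7.94 × 1.4109 / 0.1109 = 101.0148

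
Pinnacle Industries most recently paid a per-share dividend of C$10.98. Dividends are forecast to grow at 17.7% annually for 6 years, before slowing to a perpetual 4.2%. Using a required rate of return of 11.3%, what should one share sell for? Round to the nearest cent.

Two-stage DDM. Project D₁…D_6 at 0.177, terminal growth 0.042, discount at r = 0.113.
D_1 = 12.9235
D_2 = 15.2109
D_3 = 17.9032
D_4 = 21.0721
D_5 = 24.8019
D_6 = 29.1918
Terminal value at t=6: TV = D_7/(r−g) = 30.4179/(0.113−0.042) = 428.4207
P₀ = 12.9235/(1+0.113)^1 + 15.2109/(1+0.113)^2 + 17.9032/(1+0.113)^3 + 21.0721/(1+0.113)^4 + 24.8019/(1+0.113)^5 + 29.1918/(1+0.113)^6 + 428.4207/(1+0.113)^6 = 305.8570

C$305.86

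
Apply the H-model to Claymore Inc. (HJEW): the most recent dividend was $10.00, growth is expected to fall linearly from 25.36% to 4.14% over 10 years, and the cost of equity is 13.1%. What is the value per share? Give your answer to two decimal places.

$234.64

H-model: P₀ = D₀[(1+g_L) + H(g_S−g_L)]/(r−g_L), with H = 10/2 = 5.
P₀ = 10.00 × [(1+0.0414) + 5×(0.2536−0.0414)] / (0.131−0.0414)
   = 10.00 × 2.1024 / 0.0896 = 234.6429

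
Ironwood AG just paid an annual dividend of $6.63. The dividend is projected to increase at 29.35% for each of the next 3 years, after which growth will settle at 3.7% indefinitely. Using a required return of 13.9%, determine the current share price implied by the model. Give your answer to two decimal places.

Two-stage DDM. Project D₁…D_3 at 0.2935, terminal growth 0.037, discount at r = 0.139.
D_1 = 8.5759
D_2 = 11.0929
D_3 = 14.3487
Terminal value at t=3: TV = D_4/(r−g) = 14.8796/(0.139−0.037) = 145.8785
P₀ = 8.5759/(1+0.139)^1 + 11.0929/(1+0.139)^2 + 14.3487/(1+0.139)^3 + 145.8785/(1+0.139)^3 = 124.5139

$124.51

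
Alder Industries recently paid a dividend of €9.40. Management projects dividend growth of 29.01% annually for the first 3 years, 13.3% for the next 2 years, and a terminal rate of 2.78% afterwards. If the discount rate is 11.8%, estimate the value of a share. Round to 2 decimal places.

Three-stage DDM. Project D₁…D_5; terminal Gordon value at t=5 with g = 0.0278; discount at r = 0.118.
D_1 = 12.1269
D_2 = 15.6450
D_3 = 20.1836
D_4 = 22.8680
D_5 = 25.9094
TV_5 = 26.6297/(0.118−0.0278) = 295.2296
P₀ = Σ Dₜ/(1+r)ᵗ + TV_5/(1+r)^5 = 236.3032

€236.30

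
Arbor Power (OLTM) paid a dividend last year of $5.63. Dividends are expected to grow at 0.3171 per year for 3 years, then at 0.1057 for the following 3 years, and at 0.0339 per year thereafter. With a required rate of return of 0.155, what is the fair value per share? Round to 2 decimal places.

Three-stage DDM. Project D₁…D_6; terminal Gordon value at t=6 with g = 0.0339; discount at r = 0.155.
D_1 = 7.4153
D_2 = 9.7667
D_3 = 12.8637
D_4 = 14.2234
D_5 = 15.7268
D_6 = 17.3891
TV_6 = 17.9786/(0.155−0.0339) = 148.4605
P₀ = Σ Dₜ/(1+r)ᵗ + TV_6/(1+r)^6 = 107.5926

$107.59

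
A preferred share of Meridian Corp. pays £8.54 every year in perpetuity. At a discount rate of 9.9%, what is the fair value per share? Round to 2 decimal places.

Zero-growth DDM (perpetuity): P₀ = D/r = 8.54 / 0.099 = 86.2626

£86.26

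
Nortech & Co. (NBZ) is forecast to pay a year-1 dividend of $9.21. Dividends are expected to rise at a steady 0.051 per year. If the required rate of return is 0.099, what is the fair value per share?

Gordon growth model: P₀ = D₁/(r − g), with D₁ = 9.21 given directly.
P₀ = 9.2100 / (0.099 − 0.051) = 9.2100 / 0.048 = 191.8750

$191.88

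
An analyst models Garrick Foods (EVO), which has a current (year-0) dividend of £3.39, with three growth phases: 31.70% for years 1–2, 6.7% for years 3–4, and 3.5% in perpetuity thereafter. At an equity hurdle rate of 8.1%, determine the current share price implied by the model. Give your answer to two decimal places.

£129.33

Three-stage DDM. Project D₁…D_4; terminal Gordon value at t=4 with g = 0.035; discount at r = 0.081.
D_1 = 4.4646
D_2 = 5.8799
D_3 = 6.2739
D_4 = 6.6942
TV_4 = 6.9285/(0.081−0.035) = 150.6200
P₀ = Σ Dₜ/(1+r)ᵗ + TV_4/(1+r)^4 = 129.3318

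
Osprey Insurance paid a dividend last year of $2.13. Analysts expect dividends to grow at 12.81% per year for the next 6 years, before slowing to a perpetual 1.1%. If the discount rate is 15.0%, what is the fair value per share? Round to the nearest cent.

$25.76

Two-stage DDM. Project D₁…D_6 at 0.1281, terminal growth 0.011, discount at r = 0.15.
D_1 = 2.4029
D_2 = 2.7107
D_3 = 3.0579
D_4 = 3.4496
D_5 = 3.8915
D_6 = 4.3900
Terminal value at t=6: TV = D_7/(r−g) = 4.4383/(0.15−0.011) = 31.9302
P₀ = 2.4029/(1+0.15)^1 + 2.7107/(1+0.15)^2 + 3.0579/(1+0.15)^3 + 3.4496/(1+0.15)^4 + 3.8915/(1+0.15)^5 + 4.3900/(1+0.15)^6 + 31.9302/(1+0.15)^6 = 25.7590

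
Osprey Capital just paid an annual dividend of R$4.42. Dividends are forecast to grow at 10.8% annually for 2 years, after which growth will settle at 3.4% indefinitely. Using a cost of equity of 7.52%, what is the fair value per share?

Two-stage DDM. Project D₁…D_2 at 0.108, terminal growth 0.034, discount at r = 0.0752.
D_1 = 4.8974
D_2 = 5.4263
Terminal value at t=2: TV = D_3/(r−g) = 5.6108/(0.0752−0.034) = 136.1837
P₀ = 4.8974/(1+0.0752)^1 + 5.4263/(1+0.0752)^2 + 136.1837/(1+0.0752)^2 = 127.0490

R$127.05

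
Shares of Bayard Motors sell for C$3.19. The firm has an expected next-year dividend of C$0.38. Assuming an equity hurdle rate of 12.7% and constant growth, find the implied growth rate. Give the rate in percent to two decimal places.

From P₀ = D₁/(r − g), the implied growth is g = r − D₁/P₀.
g = 0.127 − 0.38/3.19 = 0.127 − 0.11912 = 0.00788

0.79%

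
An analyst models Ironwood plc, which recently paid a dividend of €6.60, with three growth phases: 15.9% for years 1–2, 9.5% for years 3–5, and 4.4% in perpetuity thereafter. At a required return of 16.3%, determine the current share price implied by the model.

Three-stage DDM. Project D₁…D_5; terminal Gordon value at t=5 with g = 0.044; discount at r = 0.163.
D_1 = 7.6494
D_2 = 8.8657
D_3 = 9.7079
D_4 = 10.6301
D_5 = 11.6400
TV_5 = 12.1522/(0.163−0.044) = 102.1190
P₀ = Σ Dₜ/(1+r)ᵗ + TV_5/(1+r)^5 = 78.5812

€78.58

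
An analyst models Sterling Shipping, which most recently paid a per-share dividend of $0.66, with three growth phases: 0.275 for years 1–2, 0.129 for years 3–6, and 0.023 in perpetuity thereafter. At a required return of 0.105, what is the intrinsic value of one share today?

Three-stage DDM. Project D₁…D_6; terminal Gordon value at t=6 with g = 0.023; discount at r = 0.105.
D_1 = 0.8415
D_2 = 1.0729
D_3 = 1.2113
D_4 = 1.3676
D_5 = 1.5440
D_6 = 1.7432
TV_6 = 1.7833/(0.105−0.023) = 21.7471
P₀ = Σ Dₜ/(1+r)ᵗ + TV_6/(1+r)^6 = 17.2962

$17.30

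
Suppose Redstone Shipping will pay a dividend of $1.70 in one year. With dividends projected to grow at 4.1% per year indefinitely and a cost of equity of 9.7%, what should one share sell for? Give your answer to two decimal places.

$30.36

Gordon growth model: P₀ = D₁/(r − g), with D₁ = 1.70 given directly.
P₀ = 1.7000 / (0.097 − 0.041) = 1.7000 / 0.056 = 30.3571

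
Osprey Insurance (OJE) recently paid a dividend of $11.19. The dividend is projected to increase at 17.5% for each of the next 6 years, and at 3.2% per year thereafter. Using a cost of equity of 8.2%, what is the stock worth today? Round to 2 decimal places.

$469.29

Two-stage DDM. Project D₁…D_6 at 0.175, terminal growth 0.032, discount at r = 0.082.
D_1 = 13.1482
D_2 = 15.4492
D_3 = 18.1528
D_4 = 21.3295
D_5 = 25.0622
D_6 = 29.4481
Terminal value at t=6: TV = D_7/(r−g) = 30.3904/(0.082−0.032) = 607.8088
P₀ = 13.1482/(1+0.082)^1 + 15.4492/(1+0.082)^2 + 18.1528/(1+0.082)^3 + 21.3295/(1+0.082)^4 + 25.0622/(1+0.082)^5 + 29.4481/(1+0.082)^6 + 607.8088/(1+0.082)^6 = 469.2874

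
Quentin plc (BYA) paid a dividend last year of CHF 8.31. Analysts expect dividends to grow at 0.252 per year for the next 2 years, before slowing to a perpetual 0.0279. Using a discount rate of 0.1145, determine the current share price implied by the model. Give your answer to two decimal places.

CHF 144.30

Two-stage DDM. Project D₁…D_2 at 0.252, terminal growth 0.0279, discount at r = 0.1145.
D_1 = 10.4041
D_2 = 13.0260
Terminal value at t=2: TV = D_3/(r−g) = 13.3894/(0.1145−0.0279) = 154.6118
P₀ = 10.4041/(1+0.1145)^1 + 13.0260/(1+0.1145)^2 + 154.6118/(1+0.1145)^2 = 144.2973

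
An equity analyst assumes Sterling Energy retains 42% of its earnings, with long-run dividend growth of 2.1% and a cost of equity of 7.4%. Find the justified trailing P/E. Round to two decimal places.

Payout ratio b = 1 − 0.42 = 0.58.
Justified trailing P/E = b(1+g)/(r−g) = 0.58×(1+0.021)/(0.074−0.021) = 11.1732

11.17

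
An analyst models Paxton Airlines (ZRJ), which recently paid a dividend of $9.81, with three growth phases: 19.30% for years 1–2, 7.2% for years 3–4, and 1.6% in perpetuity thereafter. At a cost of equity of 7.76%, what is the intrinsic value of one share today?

Three-stage DDM. Project D₁…D_4; terminal Gordon value at t=4 with g = 0.016; discount at r = 0.0776.
D_1 = 11.7033
D_2 = 13.9621
D_3 = 14.9673
D_4 = 16.0450
TV_4 = 16.3017/(0.0776−0.016) = 264.6382
P₀ = Σ Dₜ/(1+r)ᵗ + TV_4/(1+r)^4 = 242.9999

$243.00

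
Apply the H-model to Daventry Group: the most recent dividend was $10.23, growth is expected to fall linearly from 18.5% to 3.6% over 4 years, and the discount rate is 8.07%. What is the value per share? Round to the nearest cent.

$305.30

H-model: P₀ = D₀[(1+g_L) + H(g_S−g_L)]/(r−g_L), with H = 4/2 = 2.
P₀ = 10.23 × [(1+0.036) + 2×(0.185−0.036)] / (0.0807−0.036)
   = 10.23 × 1.3340 / 0.0447 = 305.2980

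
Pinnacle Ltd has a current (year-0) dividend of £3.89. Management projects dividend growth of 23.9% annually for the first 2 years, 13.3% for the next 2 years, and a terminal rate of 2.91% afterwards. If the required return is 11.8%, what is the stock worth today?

Three-stage DDM. Project D₁…D_4; terminal Gordon value at t=4 with g = 0.0291; discount at r = 0.118.
D_1 = 4.8197
D_2 = 5.9716
D_3 = 6.7658
D_4 = 7.6657
TV_4 = 7.8888/(0.118−0.0291) = 88.7376
P₀ = Σ Dₜ/(1+r)ᵗ + TV_4/(1+r)^4 = 75.6359

£75.64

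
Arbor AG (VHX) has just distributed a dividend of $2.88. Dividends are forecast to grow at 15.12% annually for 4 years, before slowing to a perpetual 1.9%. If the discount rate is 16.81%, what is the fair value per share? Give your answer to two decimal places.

Two-stage DDM. Project D₁…D_4 at 0.1512, terminal growth 0.019, discount at r = 0.1681.
D_1 = 3.3155
D_2 = 3.8168
D_3 = 4.3938
D_4 = 5.0582
Terminal value at t=4: TV = D_5/(r−g) = 5.1543/(0.1681−0.019) = 34.5694
P₀ = 3.3155/(1+0.1681)^1 + 3.8168/(1+0.1681)^2 + 4.3938/(1+0.1681)^3 + 5.0582/(1+0.1681)^4 + 34.5694/(1+0.1681)^4 = 29.6776

$29.68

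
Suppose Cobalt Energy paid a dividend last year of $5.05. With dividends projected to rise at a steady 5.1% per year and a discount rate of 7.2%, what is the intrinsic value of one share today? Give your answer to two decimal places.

$252.74

Gordon growth model: P₀ = D₁/(r − g). D₁ = 5.05 × (1 + 0.051) = 5.3075.
P₀ = 5.3075 / (0.072 − 0.051) = 5.3075 / 0.021 = 252.7405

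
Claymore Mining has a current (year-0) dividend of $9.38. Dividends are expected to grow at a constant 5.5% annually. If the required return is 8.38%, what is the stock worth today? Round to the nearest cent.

Gordon growth model: P₀ = D₁/(r − g). D₁ = 9.38 × (1 + 0.055) = 9.8959.
P₀ = 9.8959 / (0.0838 − 0.055) = 9.8959 / 0.0288 = 343.6076

$343.61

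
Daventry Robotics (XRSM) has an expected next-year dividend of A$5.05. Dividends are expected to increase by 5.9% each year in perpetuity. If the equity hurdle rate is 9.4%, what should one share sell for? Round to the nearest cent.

A$144.29

Gordon growth model: P₀ = D₁/(r − g), with D₁ = 5.05 given directly.
P₀ = 5.0500 / (0.094 − 0.059) = 5.0500 / 0.035 = 144.2857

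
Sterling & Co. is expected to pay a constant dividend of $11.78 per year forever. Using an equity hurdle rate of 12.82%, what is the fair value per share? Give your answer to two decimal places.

Zero-growth DDM (perpetuity): P₀ = D/r = 11.78 / 0.1282 = 91.8877

$91.89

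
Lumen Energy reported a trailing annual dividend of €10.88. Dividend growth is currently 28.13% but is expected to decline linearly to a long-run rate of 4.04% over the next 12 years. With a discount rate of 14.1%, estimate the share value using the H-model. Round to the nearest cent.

H-model: P₀ = D₀[(1+g_L) + H(g_S−g_L)]/(r−g_L), with H = 12/2 = 6.
P₀ = 10.88 × [(1+0.0404) + 6×(0.2813−0.0404)] / (0.141−0.0404)
   = 10.88 × 2.4858 / 0.1006 = 268.8420

€268.84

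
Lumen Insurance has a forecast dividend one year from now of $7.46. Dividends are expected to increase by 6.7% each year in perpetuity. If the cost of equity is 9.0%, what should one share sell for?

Gordon growth model: P₀ = D₁/(r − g), with D₁ = 7.46 given directly.
P₀ = 7.4600 / (0.09 − 0.067) = 7.4600 / 0.023 = 324.3478

$324.35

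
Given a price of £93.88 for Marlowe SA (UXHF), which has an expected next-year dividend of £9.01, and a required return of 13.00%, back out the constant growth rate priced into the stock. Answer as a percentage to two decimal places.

From P₀ = D₁/(r − g), the implied growth is g = r − D₁/P₀.
g = 0.13 − 9.01/93.88 = 0.13 − 0.09597 = 0.03403

3.40%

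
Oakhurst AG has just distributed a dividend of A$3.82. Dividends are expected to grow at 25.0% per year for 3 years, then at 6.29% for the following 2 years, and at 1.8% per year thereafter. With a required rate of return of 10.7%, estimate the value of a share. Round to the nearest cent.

A$83.03

Three-stage DDM. Project D₁…D_5; terminal Gordon value at t=5 with g = 0.018; discount at r = 0.107.
D_1 = 4.7750
D_2 = 5.9687
D_3 = 7.4609
D_4 = 7.9302
D_5 = 8.4290
TV_5 = 8.5808/(0.107−0.018) = 96.4131
P₀ = Σ Dₜ/(1+r)ᵗ + TV_5/(1+r)^5 = 83.0311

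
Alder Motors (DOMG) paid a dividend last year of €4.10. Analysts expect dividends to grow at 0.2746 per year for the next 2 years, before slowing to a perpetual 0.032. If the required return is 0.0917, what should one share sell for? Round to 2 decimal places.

Two-stage DDM. Project D₁…D_2 at 0.2746, terminal growth 0.032, discount at r = 0.0917.
D_1 = 5.2259
D_2 = 6.6609
Terminal value at t=2: TV = D_3/(r−g) = 6.8740/(0.0917−0.032) = 115.1429
P₀ = 5.2259/(1+0.0917)^1 + 6.6609/(1+0.0917)^2 + 115.1429/(1+0.0917)^2 = 106.9876

€106.99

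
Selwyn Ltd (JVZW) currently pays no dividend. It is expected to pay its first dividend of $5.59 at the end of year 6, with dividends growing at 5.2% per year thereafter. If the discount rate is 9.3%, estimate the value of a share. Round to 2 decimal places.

$87.40

Deferred-dividend DDM. At t=5 the remaining stream is a growing perpetuity with first payment D_6 = 5.59.
V_5 = D_6/(r−g) = 5.59/(0.093−0.052) = 136.3415
P₀ = V_5/(1+r)^5 = 136.3415/(1+0.093)^5 = 87.4032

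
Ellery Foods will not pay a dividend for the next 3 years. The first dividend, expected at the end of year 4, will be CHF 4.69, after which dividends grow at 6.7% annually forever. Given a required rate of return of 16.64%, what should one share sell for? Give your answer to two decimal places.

Deferred-dividend DDM. At t=3 the remaining stream is a growing perpetuity with first payment D_4 = 4.69.
V_3 = D_4/(r−g) = 4.69/(0.1664−0.067) = 47.1831
P₀ = V_3/(1+r)^3 = 47.1831/(1+0.1664)^3 = 29.7334

CHF 29.73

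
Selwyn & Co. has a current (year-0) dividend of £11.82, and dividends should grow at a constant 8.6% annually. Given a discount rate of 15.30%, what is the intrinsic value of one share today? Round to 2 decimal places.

£191.59

Gordon growth model: P₀ = D₁/(r − g). D₁ = 11.82 × (1 + 0.086) = 12.8365.
P₀ = 12.8365 / (0.153 − 0.086) = 12.8365 / 0.067 = 191.5899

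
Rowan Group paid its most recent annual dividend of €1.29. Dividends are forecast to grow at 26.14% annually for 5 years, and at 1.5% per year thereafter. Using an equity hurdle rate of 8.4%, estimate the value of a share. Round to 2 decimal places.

€50.89

Two-stage DDM. Project D₁…D_5 at 0.2614, terminal growth 0.015, discount at r = 0.084.
D_1 = 1.6272
D_2 = 2.0526
D_3 = 2.5891
D_4 = 3.2659
D_5 = 4.1196
Terminal value at t=5: TV = D_6/(r−g) = 4.1814/(0.084−0.015) = 60.5997
P₀ = 1.6272/(1+0.084)^1 + 2.0526/(1+0.084)^2 + 2.5891/(1+0.084)^3 + 3.2659/(1+0.084)^4 + 4.1196/(1+0.084)^5 + 60.5997/(1+0.084)^5 = 50.8860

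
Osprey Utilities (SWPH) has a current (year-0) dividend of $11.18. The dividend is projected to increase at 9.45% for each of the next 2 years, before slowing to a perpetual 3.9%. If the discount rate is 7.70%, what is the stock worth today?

$338.61

Two-stage DDM. Project D₁…D_2 at 0.0945, terminal growth 0.039, discount at r = 0.077.
D_1 = 12.2365
D_2 = 13.3929
Terminal value at t=2: TV = D_3/(r−g) = 13.9152/(0.077−0.039) = 366.1890
P₀ = 12.2365/(1+0.077)^1 + 13.3929/(1+0.077)^2 + 366.1890/(1+0.077)^2 = 338.6074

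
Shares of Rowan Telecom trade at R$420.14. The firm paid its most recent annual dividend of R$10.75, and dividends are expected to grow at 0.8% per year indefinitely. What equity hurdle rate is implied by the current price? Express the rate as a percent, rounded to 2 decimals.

Rearranging the constant-growth DDM: r = D₁/P₀ + g.
D₁ = 10.75 × (1 + 0.008) = 10.8360.
r = 10.8360 / 420.14 + 0.008 = 0.02579 + 0.008 = 0.03379

3.38%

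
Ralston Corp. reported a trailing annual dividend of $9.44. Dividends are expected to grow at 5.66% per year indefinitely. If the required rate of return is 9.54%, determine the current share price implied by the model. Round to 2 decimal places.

Gordon growth model: P₀ = D₁/(r − g). D₁ = 9.44 × (1 + 0.0566) = 9.9743.
P₀ = 9.9743 / (0.0954 − 0.0566) = 9.9743 / 0.0388 = 257.0697

$257.07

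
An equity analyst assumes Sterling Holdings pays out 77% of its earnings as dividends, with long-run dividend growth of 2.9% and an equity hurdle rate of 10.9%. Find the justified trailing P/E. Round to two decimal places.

9.90

Justified trailing P/E = b(1+g)/(r−g) = 0.77×(1+0.029)/(0.109−0.029) = 9.9041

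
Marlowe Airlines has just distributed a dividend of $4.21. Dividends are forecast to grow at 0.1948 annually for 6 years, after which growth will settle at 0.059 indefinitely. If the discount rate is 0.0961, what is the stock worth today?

$236.12

Two-stage DDM. Project D₁…D_6 at 0.1948, terminal growth 0.059, discount at r = 0.0961.
D_1 = 5.0301
D_2 = 6.0100
D_3 = 7.1807
D_4 = 8.5795
D_5 = 10.2508
D_6 = 12.2477
Terminal value at t=6: TV = D_7/(r−g) = 12.9703/(0.0961−0.059) = 349.6032
P₀ = 5.0301/(1+0.0961)^1 + 6.0100/(1+0.0961)^2 + 7.1807/(1+0.0961)^3 + 8.5795/(1+0.0961)^4 + 10.2508/(1+0.0961)^5 + 12.2477/(1+0.0961)^6 + 349.6032/(1+0.0961)^6 = 236.1219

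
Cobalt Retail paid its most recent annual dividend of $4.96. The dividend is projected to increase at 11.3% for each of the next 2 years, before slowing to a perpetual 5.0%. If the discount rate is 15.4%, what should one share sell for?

Two-stage DDM. Project D₁…D_2 at 0.113, terminal growth 0.05, discount at r = 0.154.
D_1 = 5.5205
D_2 = 6.1443
Terminal value at t=2: TV = D_3/(r−g) = 6.4515/(0.154−0.05) = 62.0337
P₀ = 5.5205/(1+0.154)^1 + 6.1443/(1+0.154)^2 + 62.0337/(1+0.154)^2 = 55.9794

$55.98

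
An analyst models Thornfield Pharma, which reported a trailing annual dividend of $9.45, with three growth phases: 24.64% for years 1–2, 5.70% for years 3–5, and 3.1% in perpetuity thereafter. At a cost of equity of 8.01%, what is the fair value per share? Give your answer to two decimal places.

$307.29

Three-stage DDM. Project D₁…D_5; terminal Gordon value at t=5 with g = 0.031; discount at r = 0.0801.
D_1 = 11.7785
D_2 = 14.6807
D_3 = 15.5175
D_4 = 16.4020
D_5 = 17.3369
TV_5 = 17.8744/(0.0801−0.031) = 364.0398
P₀ = Σ Dₜ/(1+r)ᵗ + TV_5/(1+r)^5 = 307.2938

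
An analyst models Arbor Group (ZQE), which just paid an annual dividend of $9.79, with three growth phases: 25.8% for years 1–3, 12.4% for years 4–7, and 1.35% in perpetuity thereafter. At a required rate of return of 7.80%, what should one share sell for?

Three-stage DDM. Project D₁…D_7; terminal Gordon value at t=7 with g = 0.0135; discount at r = 0.078.
D_1 = 12.3158
D_2 = 15.4933
D_3 = 19.4906
D_4 = 21.9074
D_5 = 24.6239
D_6 = 27.6773
D_7 = 31.1093
TV_7 = 31.5292/(0.078−0.0135) = 488.8256
P₀ = Σ Dₜ/(1+r)ᵗ + TV_7/(1+r)^7 = 398.4280

$398.43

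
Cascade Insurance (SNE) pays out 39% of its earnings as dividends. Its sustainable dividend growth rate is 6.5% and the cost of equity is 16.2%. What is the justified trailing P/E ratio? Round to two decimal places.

4.28

Justified trailing P/E = b(1+g)/(r−g) = 0.39×(1+0.065)/(0.162−0.065) = 4.2820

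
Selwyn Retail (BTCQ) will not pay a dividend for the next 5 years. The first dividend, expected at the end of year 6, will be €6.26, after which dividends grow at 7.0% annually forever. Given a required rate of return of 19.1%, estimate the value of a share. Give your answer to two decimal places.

€21.59

Deferred-dividend DDM. At t=5 the remaining stream is a growing perpetuity with first payment D_6 = 6.26.
V_5 = D_6/(r−g) = 6.26/(0.191−0.07) = 51.7355
P₀ = V_5/(1+r)^5 = 51.7355/(1+0.191)^5 = 21.5889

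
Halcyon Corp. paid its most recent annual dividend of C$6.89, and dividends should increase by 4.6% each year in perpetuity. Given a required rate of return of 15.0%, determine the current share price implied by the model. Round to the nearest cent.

Gordon growth model: P₀ = D₁/(r − g). D₁ = 6.89 × (1 + 0.046) = 7.2069.
P₀ = 7.2069 / (0.15 − 0.046) = 7.2069 / 0.104 = 69.2975

C$69.30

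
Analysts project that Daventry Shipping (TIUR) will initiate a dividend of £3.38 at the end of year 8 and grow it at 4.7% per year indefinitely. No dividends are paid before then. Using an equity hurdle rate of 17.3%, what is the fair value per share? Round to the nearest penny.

£8.78

Deferred-dividend DDM. At t=7 the remaining stream is a growing perpetuity with first payment D_8 = 3.38.
V_7 = D_8/(r−g) = 3.38/(0.173−0.047) = 26.8254
P₀ = V_7/(1+r)^7 = 26.8254/(1+0.173)^7 = 8.7793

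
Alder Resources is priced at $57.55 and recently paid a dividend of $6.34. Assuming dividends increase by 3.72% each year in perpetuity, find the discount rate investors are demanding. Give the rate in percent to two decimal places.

15.15%

Rearranging the constant-growth DDM: r = D₁/P₀ + g.
D₁ = 6.34 × (1 + 0.0372) = 6.5758.
r = 6.5758 / 57.55 + 0.0372 = 0.11426 + 0.0372 = 0.15146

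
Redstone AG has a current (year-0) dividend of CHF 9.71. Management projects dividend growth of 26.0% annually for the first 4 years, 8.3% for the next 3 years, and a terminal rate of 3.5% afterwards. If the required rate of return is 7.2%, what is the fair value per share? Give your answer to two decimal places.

Three-stage DDM. Project D₁…D_7; terminal Gordon value at t=7 with g = 0.035; discount at r = 0.072.
D_1 = 12.2346
D_2 = 15.4156
D_3 = 19.4237
D_4 = 24.4738
D_5 = 26.5051
D_6 = 28.7051
D_7 = 31.0876
TV_7 = 32.1756/(0.072−0.035) = 869.6118
P₀ = Σ Dₜ/(1+r)ᵗ + TV_7/(1+r)^7 = 650.3884

CHF 650.39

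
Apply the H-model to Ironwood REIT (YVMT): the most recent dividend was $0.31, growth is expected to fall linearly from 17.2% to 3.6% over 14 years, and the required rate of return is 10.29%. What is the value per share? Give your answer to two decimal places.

H-model: P₀ = D₀[(1+g_L) + H(g_S−g_L)]/(r−g_L), with H = 14/2 = 7.
P₀ = 0.31 × [(1+0.036) + 7×(0.172−0.036)] / (0.1029−0.036)
   = 0.31 × 1.9880 / 0.0669 = 9.2120

$9.21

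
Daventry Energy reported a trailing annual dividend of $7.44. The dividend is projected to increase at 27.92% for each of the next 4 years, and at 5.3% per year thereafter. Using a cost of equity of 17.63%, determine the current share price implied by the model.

$125.73

Two-stage DDM. Project D₁…D_4 at 0.2792, terminal growth 0.053, discount at r = 0.1763.
D_1 = 9.5172
D_2 = 12.1745
D_3 = 15.5736
D_4 = 19.9217
Terminal value at t=4: TV = D_5/(r−g) = 20.9776/(0.1763−0.053) = 170.1344
P₀ = 9.5172/(1+0.1763)^1 + 12.1745/(1+0.1763)^2 + 15.5736/(1+0.1763)^3 + 19.9217/(1+0.1763)^4 + 170.1344/(1+0.1763)^4 = 125.7257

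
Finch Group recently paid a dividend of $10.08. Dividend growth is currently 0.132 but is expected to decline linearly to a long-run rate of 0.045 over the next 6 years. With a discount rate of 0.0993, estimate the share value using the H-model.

H-model: P₀ = D₀[(1+g_L) + H(g_S−g_L)]/(r−g_L), with H = 6/2 = 3.
P₀ = 10.08 × [(1+0.045) + 3×(0.132−0.045)] / (0.0993−0.045)
   = 10.08 × 1.3060 / 0.0543 = 242.4398

$242.44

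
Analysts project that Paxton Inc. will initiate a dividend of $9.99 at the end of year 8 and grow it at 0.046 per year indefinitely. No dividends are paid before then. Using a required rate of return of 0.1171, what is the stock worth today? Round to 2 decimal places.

$64.72

Deferred-dividend DDM. At t=7 the remaining stream is a growing perpetuity with first payment D_8 = 9.99.
V_7 = D_8/(r−g) = 9.99/(0.1171−0.046) = 140.5063
P₀ = V_7/(1+r)^7 = 140.5063/(1+0.1171)^7 = 64.7219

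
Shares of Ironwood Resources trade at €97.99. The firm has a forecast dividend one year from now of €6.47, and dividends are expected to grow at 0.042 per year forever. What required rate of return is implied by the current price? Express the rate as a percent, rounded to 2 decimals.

10.80%

Rearranging the constant-growth DDM: r = D₁/P₀ + g.
r = 6.4700 / 97.99 + 0.042 = 0.06603 + 0.042 = 0.10803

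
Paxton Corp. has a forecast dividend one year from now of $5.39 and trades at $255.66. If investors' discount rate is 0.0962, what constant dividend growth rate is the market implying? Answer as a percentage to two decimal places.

7.51%

From P₀ = D₁/(r − g), the implied growth is g = r − D₁/P₀.
g = 0.0962 − 5.39/255.66 = 0.0962 − 0.02108 = 0.07512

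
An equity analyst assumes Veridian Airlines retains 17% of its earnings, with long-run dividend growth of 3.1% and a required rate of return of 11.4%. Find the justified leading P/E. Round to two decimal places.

10.00

Payout ratio b = 1 − 0.17 = 0.83.
Justified leading P/E = b/(r−g) = 0.83/(0.114−0.031) = 10.0000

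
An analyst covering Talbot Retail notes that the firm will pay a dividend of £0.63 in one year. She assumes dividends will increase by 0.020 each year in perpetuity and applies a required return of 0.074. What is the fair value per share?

Gordon growth model: P₀ = D₁/(r − g), with D₁ = 0.63 given directly.
P₀ = 0.6300 / (0.074 − 0.02) = 0.6300 / 0.054 = 11.6667

£11.67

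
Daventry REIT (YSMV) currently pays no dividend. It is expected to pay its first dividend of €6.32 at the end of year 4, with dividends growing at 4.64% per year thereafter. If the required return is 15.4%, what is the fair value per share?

€38.22

Deferred-dividend DDM. At t=3 the remaining stream is a growing perpetuity with first payment D_4 = 6.32.
V_3 = D_4/(r−g) = 6.32/(0.154−0.0464) = 58.7361
P₀ = V_3/(1+r)^3 = 58.7361/(1+0.154)^3 = 38.2197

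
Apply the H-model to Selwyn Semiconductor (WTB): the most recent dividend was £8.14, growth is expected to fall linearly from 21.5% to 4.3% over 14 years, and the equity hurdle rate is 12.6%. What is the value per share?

H-model: P₀ = D₀[(1+g_L) + H(g_S−g_L)]/(r−g_L), with H = 14/2 = 7.
P₀ = 8.14 × [(1+0.043) + 7×(0.215−0.043)] / (0.126−0.043)
   = 8.14 × 2.2470 / 0.083 = 220.3684

£220.37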